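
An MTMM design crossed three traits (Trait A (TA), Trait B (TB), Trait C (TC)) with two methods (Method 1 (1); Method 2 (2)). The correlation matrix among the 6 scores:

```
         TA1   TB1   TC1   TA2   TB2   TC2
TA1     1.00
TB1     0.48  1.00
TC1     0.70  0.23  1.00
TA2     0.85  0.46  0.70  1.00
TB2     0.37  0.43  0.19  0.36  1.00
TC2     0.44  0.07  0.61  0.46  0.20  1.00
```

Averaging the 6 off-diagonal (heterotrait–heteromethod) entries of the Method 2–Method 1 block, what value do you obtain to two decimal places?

HTHM values (method 2 × method 1): 0.46, 0.70, 0.37, 0.19, 0.44, 0.07; mean = 2.23/6 = 0.37.

0.37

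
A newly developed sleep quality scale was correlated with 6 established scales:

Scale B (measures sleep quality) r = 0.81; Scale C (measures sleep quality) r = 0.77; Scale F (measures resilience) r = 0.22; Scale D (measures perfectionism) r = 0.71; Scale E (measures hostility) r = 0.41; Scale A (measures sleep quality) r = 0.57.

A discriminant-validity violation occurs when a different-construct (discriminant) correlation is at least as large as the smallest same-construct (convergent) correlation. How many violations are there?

Convergent (same construct = sleep quality): Scale B, Scale C, Scale A.
Smallest convergent = 0.57. Discriminant values: 0.22, 0.71, 0.41; count ≥ 0.57 → 1.

1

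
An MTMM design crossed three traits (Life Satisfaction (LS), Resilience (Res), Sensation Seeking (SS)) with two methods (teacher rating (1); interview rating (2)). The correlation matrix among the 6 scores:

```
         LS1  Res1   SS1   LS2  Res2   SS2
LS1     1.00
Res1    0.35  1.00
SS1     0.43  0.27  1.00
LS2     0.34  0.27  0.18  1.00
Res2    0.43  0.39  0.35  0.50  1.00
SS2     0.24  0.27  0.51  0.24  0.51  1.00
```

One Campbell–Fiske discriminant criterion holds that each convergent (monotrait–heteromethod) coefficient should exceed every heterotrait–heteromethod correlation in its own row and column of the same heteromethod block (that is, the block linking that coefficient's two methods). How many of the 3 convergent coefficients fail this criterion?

2

Each convergent coefficient versus the relevant comparison correlations:
LS (methods 1·2): 0.34 vs {0.43, 0.27, 0.24, 0.18} → fail.
Res (methods 1·2): 0.39 vs {0.27, 0.43, 0.27, 0.35} → fail.
SS (methods 1·2): 0.51 vs {0.18, 0.24, 0.35, 0.27} → pass.
2 of 3 fail.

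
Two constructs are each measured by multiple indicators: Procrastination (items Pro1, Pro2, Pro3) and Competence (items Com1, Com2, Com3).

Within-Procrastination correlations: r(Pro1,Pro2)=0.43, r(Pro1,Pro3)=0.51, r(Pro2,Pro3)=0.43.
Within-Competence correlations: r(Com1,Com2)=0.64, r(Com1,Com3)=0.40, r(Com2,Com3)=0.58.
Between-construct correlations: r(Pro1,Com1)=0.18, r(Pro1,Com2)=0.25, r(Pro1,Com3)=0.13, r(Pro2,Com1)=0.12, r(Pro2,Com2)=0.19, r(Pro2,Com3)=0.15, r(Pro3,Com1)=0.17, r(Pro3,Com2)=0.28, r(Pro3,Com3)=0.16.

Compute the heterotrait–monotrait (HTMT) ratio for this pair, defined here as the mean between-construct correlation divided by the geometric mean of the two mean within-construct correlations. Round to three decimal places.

Mean between = 1.63/9 = 0.1811.
Mean within-Pro = 1.37/3 = 0.4567; mean within-Com = 1.62/3 = 0.5400.
Geometric mean = √(0.4567 × 0.5400) = 0.4966.
HTMT = 0.1811 / 0.4966 = 0.365.

0.365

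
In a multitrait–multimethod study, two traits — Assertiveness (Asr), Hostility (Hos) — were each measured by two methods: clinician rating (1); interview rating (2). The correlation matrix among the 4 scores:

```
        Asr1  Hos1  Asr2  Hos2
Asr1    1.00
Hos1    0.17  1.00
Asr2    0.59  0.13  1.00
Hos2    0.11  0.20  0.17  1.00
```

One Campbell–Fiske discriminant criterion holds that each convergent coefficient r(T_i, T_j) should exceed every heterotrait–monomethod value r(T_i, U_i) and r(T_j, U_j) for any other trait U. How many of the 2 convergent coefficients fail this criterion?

Each convergent coefficient versus the relevant comparison correlations:
Asr (methods 1·2): 0.59 vs {0.17, 0.17} → pass.
Hos (methods 1·2): 0.20 vs {0.17, 0.17} → pass.
0 of 2 fail.

0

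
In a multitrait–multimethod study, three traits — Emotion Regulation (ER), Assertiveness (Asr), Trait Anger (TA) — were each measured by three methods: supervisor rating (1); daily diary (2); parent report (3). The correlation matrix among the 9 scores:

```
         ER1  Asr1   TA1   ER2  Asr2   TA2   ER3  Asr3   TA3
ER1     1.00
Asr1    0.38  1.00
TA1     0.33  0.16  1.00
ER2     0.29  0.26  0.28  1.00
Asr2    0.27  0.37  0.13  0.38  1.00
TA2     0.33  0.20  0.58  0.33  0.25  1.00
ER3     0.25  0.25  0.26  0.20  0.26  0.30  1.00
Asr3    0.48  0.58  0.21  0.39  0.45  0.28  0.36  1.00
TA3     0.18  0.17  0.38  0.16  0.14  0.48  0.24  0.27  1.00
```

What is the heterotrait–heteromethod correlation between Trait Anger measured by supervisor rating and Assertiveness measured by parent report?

0.21

Different traits and methods: r(TA1, Asr3) = 0.21.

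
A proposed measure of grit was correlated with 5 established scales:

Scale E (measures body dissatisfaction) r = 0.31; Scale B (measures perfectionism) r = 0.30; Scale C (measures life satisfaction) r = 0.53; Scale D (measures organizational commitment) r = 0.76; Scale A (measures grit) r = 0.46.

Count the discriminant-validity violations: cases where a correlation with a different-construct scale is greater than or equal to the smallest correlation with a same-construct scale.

2

Convergent (same construct = grit): Scale A.
Smallest convergent = 0.46. Discriminant values: 0.31, 0.30, 0.53, 0.76; count ≥ 0.46 → 2.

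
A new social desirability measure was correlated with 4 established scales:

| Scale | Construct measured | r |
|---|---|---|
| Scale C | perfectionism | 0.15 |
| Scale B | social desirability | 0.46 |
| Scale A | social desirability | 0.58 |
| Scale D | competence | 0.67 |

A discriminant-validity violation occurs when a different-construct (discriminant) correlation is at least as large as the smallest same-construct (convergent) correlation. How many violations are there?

1

Convergent (same construct = social desirability): Scale B, Scale A.
Smallest convergent = 0.46. Discriminant values: 0.15, 0.67; count ≥ 0.46 → 1.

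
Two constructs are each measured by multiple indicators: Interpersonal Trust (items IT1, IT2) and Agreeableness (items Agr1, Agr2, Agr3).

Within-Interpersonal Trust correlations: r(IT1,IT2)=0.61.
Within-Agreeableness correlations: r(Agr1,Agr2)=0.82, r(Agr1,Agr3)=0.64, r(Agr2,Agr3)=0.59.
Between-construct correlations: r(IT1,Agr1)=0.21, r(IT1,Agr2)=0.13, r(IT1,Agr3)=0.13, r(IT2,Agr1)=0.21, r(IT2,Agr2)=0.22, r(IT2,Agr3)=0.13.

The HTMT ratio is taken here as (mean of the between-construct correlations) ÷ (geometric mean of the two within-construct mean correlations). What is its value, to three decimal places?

Mean heterotrait r = 1.03/6 = 0.1717.
Mean within-IT = 0.61/1 = 0.6100; mean within-Agr = 2.05/3 = 0.6833.
Geometric mean = √(0.6100 × 0.6833) = 0.6456.
HTMT = 0.1717 / 0.6456 = 0.266.

0.266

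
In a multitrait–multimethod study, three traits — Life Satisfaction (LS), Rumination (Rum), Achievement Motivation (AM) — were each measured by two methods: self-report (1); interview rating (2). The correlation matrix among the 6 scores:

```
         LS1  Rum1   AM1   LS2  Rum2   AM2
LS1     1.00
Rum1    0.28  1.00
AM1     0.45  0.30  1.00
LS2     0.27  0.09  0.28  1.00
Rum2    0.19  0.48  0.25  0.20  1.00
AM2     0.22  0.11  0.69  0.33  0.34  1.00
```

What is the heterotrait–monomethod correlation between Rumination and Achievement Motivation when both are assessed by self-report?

0.30

Different traits, same method: r(Rum1, AM1) = 0.30.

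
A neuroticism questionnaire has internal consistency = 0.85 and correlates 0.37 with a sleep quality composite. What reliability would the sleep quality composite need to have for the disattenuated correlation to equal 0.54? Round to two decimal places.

r_true = r_obs / √(r_xx · r_yy) ⇒ 0.54 = 0.37 / √(0.85 · r_yy).
√(0.85 · r_yy) = 0.37 / 0.54 = 0.6852; 0.85 · r_yy = 0.4695; r_yy = 0.4695 / 0.85 ≈ 0.55.

0.55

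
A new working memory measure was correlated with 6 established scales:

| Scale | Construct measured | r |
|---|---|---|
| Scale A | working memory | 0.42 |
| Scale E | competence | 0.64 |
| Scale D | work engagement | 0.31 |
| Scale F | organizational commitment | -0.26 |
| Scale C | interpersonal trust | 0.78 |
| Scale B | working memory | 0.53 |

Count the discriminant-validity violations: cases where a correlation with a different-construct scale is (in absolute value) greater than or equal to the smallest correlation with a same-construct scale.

2

Convergent (same construct = working memory): Scale A, Scale B.
Smallest convergent = 0.42. Discriminant |r|: 0.64, 0.31, 0.26, 0.78; count ≥ 0.42 → 2.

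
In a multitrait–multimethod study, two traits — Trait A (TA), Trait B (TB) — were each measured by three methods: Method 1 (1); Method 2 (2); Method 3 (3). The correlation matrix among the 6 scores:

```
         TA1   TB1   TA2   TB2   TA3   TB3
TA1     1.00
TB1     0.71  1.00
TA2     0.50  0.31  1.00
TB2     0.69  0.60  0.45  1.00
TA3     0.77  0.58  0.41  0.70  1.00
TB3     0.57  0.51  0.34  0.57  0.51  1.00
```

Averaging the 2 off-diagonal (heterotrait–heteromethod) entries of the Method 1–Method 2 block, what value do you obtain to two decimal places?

HTHM values (method 1 × method 2): 0.69, 0.31; mean = 1.00/2 = 0.50.

0.50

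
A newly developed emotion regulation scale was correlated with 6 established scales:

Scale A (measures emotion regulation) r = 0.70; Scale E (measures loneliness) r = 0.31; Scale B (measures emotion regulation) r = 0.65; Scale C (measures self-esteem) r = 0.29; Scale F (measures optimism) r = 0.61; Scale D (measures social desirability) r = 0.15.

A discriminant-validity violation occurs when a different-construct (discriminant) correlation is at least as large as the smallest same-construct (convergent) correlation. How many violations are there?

0

Convergent (same construct = emotion regulation): Scale A, Scale B.
Smallest convergent = 0.65. Discriminant values: 0.31, 0.29, 0.61, 0.15; count ≥ 0.65 → 0.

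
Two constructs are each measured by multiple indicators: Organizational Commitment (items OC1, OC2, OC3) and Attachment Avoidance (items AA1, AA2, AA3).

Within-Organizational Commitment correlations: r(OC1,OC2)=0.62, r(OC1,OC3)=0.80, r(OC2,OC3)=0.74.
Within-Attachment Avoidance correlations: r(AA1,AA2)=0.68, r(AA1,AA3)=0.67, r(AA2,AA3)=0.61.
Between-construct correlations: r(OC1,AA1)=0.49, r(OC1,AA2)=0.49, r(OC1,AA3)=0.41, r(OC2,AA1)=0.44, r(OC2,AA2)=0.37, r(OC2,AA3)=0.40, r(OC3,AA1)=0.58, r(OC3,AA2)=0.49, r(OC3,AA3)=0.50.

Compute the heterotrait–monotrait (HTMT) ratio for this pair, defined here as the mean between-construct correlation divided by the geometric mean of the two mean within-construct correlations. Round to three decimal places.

0.676

Mean heterotrait r = 4.17/9 = 0.4633.
Mean within-OC = 2.16/3 = 0.7200; mean within-AA = 1.96/3 = 0.6533.
Geometric mean = √(0.7200 × 0.6533) = 0.6858.
HTMT = 0.4633 / 0.6858 = 0.676.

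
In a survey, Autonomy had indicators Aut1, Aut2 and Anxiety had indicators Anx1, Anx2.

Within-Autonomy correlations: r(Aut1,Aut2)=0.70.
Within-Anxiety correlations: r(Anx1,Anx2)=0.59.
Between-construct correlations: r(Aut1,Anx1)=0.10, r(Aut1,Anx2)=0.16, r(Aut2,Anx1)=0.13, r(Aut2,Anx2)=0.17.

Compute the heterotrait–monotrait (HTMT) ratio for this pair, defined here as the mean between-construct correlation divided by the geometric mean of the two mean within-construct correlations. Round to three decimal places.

0.218

Between-construct mean = 0.56/4 = 0.1400.
Mean within-Aut = 0.70/1 = 0.7000; mean within-Anx = 0.59/1 = 0.5900.
Geometric mean = √(0.7000 × 0.5900) = 0.6427.
HTMT = 0.1400 / 0.6427 = 0.218.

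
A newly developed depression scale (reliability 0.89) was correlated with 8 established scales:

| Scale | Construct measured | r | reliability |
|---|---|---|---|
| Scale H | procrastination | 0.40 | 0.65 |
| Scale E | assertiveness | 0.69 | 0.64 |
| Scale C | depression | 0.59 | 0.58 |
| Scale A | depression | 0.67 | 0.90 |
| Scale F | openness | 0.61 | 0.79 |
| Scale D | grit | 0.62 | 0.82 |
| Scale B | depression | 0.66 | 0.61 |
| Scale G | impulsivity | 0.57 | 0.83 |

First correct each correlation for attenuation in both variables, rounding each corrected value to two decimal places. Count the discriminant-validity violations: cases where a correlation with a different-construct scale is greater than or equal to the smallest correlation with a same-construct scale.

1

Disattenuated r (r / √(r_scale · r_new)):
  Scale H (disc): 0.40 / √(0.65·0.89) = 0.53
  Scale E (disc): 0.69 / √(0.64·0.89) = 0.91
  Scale C (conv): 0.59 / √(0.58·0.89) = 0.82
  Scale A (conv): 0.67 / √(0.90·0.89) = 0.75
  Scale F (disc): 0.61 / √(0.79·0.89) = 0.73
  Scale D (disc): 0.62 / √(0.82·0.89) = 0.73
  Scale B (conv): 0.66 / √(0.61·0.89) = 0.90
  Scale G (disc): 0.57 / √(0.83·0.89) = 0.66
Smallest convergent = 0.75. Discriminant values: 0.53, 0.91, 0.73, 0.73, 0.66; count ≥ 0.75 → 1.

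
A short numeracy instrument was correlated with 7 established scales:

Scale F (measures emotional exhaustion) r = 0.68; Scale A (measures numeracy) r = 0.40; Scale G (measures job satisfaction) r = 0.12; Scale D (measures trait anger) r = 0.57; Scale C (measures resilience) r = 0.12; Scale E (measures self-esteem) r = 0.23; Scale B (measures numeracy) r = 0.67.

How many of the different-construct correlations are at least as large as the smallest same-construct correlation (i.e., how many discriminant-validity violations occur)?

Convergent (same construct = numeracy): Scale A, Scale B.
Smallest convergent = 0.40. Discriminant values: 0.68, 0.12, 0.57, 0.12, 0.23; count ≥ 0.40 → 2.

2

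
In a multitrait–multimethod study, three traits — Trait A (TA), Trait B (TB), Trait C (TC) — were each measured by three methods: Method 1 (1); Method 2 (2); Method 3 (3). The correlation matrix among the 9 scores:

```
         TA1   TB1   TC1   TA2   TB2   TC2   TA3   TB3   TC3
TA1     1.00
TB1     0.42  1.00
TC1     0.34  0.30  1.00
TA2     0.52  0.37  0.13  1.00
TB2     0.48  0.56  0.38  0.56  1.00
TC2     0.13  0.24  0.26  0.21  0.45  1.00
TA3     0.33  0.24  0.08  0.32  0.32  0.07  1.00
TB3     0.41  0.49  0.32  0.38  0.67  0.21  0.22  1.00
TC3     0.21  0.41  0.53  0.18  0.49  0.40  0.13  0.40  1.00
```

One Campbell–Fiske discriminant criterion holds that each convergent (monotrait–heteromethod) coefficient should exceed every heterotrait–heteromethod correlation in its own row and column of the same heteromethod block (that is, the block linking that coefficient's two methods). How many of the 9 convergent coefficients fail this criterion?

4

Convergent coefficients and their comparison sets:
TA (methods 1·2): 0.52 vs {0.48, 0.37, 0.13, 0.13} → pass.
TA (methods 1·3): 0.33 vs {0.41, 0.24, 0.21, 0.08} → fail.
TA (methods 2·3): 0.32 vs {0.38, 0.32, 0.18, 0.07} → fail.
TB (methods 1·2): 0.56 vs {0.37, 0.48, 0.24, 0.38} → pass.
TB (methods 1·3): 0.49 vs {0.24, 0.41, 0.41, 0.32} → pass.
TB (methods 2·3): 0.67 vs {0.32, 0.38, 0.49, 0.21} → pass.
TC (methods 1·2): 0.26 vs {0.13, 0.13, 0.38, 0.24} → fail.
TC (methods 1·3): 0.53 vs {0.08, 0.21, 0.32, 0.41} → pass.
TC (methods 2·3): 0.40 vs {0.07, 0.18, 0.21, 0.49} → fail.
4 of 9 fail.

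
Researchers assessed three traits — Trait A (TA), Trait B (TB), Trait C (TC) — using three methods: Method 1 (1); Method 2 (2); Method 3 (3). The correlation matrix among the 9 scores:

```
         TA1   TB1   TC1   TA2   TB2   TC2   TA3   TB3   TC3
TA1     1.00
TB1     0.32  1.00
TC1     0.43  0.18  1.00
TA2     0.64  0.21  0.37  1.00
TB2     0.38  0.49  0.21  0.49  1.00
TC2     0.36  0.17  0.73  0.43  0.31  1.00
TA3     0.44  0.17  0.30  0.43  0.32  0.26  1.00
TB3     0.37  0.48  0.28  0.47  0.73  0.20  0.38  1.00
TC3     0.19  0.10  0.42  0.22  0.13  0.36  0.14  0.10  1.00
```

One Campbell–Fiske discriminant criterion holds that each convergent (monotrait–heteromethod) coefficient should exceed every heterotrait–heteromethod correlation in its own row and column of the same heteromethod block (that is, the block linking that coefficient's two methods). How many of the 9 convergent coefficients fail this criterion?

1

Convergent coefficients and their comparison sets:
TA (methods 1·2): 0.64 vs {0.38, 0.21, 0.36, 0.37} → pass.
TA (methods 1·3): 0.44 vs {0.37, 0.17, 0.19, 0.30} → pass.
TA (methods 2·3): 0.43 vs {0.47, 0.32, 0.22, 0.26} → fail.
TB (methods 1·2): 0.49 vs {0.21, 0.38, 0.17, 0.21} → pass.
TB (methods 1·3): 0.48 vs {0.17, 0.37, 0.10, 0.28} → pass.
TB (methods 2·3): 0.73 vs {0.32, 0.47, 0.13, 0.20} → pass.
TC (methods 1·2): 0.73 vs {0.37, 0.36, 0.21, 0.17} → pass.
TC (methods 1·3): 0.42 vs {0.30, 0.19, 0.28, 0.10} → pass.
TC (methods 2·3): 0.36 vs {0.26, 0.22, 0.20, 0.13} → pass.
1 of 9 fail.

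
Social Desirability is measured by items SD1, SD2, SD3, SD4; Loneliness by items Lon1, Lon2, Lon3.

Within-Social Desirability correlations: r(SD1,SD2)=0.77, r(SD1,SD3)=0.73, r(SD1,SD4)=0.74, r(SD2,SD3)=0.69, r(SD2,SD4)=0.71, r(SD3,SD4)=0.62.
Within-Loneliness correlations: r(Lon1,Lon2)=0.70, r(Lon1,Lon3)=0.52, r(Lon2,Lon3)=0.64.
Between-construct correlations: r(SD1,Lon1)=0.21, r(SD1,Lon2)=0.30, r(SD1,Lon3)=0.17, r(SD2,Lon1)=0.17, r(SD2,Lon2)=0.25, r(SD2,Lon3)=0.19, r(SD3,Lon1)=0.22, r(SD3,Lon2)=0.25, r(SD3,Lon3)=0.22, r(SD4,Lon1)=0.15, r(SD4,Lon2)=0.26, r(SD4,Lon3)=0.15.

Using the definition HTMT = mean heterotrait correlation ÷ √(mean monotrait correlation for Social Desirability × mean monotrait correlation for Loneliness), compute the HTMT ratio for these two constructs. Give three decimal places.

Mean between = 2.54/12 = 0.2117.
Mean within-SD = 4.26/6 = 0.7100; mean within-Lon = 1.86/3 = 0.6200.
Geometric mean = √(0.7100 × 0.6200) = 0.6635.
HTMT = 0.2117 / 0.6635 = 0.319.

0.319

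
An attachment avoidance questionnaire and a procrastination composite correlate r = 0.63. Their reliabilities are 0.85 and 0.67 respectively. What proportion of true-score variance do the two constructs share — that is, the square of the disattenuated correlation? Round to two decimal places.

0.70

Disattenuated r = 0.63 / √(0.85 × 0.67) = 0.63 / 0.7547 = 0.8348.
Shared true-score variance = 0.8348² = 0.6969 ≈ 0.70.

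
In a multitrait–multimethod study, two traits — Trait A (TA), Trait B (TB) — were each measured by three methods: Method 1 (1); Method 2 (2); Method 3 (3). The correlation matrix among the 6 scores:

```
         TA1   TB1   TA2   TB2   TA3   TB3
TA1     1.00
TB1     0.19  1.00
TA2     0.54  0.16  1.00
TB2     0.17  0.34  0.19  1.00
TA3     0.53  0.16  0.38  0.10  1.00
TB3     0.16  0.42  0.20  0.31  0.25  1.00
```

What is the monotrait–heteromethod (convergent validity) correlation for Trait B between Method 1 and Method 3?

Same trait (TB), different methods: r(TB1, TB3) = 0.42.

0.42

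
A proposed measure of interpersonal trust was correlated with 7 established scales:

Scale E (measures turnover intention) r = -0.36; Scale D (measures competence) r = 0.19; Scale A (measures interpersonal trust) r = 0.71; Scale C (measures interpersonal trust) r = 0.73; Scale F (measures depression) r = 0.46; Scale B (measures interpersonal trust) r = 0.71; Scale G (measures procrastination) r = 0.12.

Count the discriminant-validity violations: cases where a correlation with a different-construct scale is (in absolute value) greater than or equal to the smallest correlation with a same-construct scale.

0

Convergent (same construct = interpersonal trust): Scale A, Scale C, Scale B.
Smallest convergent = 0.71. Discriminant |r|: 0.36, 0.19, 0.46, 0.12; count ≥ 0.71 → 0.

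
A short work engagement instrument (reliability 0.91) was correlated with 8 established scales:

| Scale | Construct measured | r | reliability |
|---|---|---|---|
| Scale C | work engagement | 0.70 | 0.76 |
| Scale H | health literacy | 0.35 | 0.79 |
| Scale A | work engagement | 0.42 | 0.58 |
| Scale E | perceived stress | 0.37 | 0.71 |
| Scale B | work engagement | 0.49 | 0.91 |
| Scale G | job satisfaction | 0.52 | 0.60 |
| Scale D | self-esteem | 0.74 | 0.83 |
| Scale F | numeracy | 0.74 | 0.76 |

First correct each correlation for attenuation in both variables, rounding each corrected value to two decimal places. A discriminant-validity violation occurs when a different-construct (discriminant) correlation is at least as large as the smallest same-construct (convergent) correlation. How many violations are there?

3

Disattenuated r (r / √(r_scale · r_new)):
  Scale C (conv): 0.70 / √(0.76·0.91) = 0.84
  Scale H (disc): 0.35 / √(0.79·0.91) = 0.41
  Scale A (conv): 0.42 / √(0.58·0.91) = 0.58
  Scale E (disc): 0.37 / √(0.71·0.91) = 0.46
  Scale B (conv): 0.49 / √(0.91·0.91) = 0.54
  Scale G (disc): 0.52 / √(0.60·0.91) = 0.70
  Scale D (disc): 0.74 / √(0.83·0.91) = 0.85
  Scale F (disc): 0.74 / √(0.76·0.91) = 0.89
Smallest convergent = 0.54. Discriminant values: 0.41, 0.46, 0.70, 0.85, 0.89; count ≥ 0.54 → 3.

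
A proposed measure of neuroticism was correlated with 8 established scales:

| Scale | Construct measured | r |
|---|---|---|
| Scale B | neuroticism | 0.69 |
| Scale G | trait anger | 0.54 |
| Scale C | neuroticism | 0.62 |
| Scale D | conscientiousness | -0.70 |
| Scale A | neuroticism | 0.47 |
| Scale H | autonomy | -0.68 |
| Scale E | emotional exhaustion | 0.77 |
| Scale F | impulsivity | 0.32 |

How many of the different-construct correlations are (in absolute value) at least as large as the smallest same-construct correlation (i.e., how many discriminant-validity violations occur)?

4

Convergent (same construct = neuroticism): Scale B, Scale C, Scale A.
Smallest convergent = 0.47. Discriminant |r|: 0.54, 0.70, 0.68, 0.77, 0.32; count ≥ 0.47 → 4.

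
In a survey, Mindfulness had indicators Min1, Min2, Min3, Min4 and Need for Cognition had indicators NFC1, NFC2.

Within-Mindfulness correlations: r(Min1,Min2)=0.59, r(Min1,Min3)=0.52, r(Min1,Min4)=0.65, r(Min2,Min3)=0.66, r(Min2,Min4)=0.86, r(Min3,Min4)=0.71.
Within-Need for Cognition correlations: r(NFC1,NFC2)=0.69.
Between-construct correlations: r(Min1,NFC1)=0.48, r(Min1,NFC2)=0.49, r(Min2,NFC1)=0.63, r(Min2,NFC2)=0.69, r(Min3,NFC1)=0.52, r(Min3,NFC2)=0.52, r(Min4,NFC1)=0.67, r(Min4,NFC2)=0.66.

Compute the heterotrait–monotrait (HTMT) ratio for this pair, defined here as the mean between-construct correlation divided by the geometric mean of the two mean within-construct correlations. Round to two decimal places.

0.86

Between-construct mean = 4.66/8 = 0.5825.
Mean within-Min = 3.99/6 = 0.6650; mean within-NFC = 0.69/1 = 0.6900.
Geometric mean = √(0.6650 × 0.6900) = 0.6774.
HTMT = 0.5825 / 0.6774 = 0.86.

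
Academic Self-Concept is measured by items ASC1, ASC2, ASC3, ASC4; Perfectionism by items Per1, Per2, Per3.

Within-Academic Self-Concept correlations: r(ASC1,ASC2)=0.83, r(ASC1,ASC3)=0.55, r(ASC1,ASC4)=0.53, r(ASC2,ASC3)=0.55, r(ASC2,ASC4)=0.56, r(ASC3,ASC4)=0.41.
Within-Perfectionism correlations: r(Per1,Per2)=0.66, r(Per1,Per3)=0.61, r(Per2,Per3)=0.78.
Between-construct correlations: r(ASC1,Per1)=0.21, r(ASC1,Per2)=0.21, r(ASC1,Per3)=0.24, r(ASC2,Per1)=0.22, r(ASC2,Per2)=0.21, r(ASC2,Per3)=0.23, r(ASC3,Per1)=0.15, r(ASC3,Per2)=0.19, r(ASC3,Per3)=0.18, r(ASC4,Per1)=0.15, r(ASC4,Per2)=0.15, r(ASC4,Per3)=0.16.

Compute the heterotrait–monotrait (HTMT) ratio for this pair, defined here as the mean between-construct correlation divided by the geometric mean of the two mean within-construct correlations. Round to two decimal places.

0.31

Between-construct mean = 2.30/12 = 0.1917.
Mean within-ASC = 3.43/6 = 0.5717; mean within-Per = 2.05/3 = 0.6833.
Geometric mean = √(0.5717 × 0.6833) = 0.6250.
HTMT = 0.1917 / 0.6250 = 0.31.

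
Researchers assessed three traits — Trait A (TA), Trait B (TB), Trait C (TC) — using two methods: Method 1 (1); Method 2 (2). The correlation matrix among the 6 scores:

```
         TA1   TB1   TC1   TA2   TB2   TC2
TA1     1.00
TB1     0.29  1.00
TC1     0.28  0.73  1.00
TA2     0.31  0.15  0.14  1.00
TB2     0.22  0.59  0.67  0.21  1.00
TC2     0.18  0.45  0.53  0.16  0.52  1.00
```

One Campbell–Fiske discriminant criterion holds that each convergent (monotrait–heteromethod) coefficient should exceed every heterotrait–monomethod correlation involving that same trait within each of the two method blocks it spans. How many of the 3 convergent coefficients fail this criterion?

Each convergent coefficient versus the relevant comparison correlations:
TA (methods 1·2): 0.31 vs {0.29, 0.21, 0.28, 0.16} → pass.
TB (methods 1·2): 0.59 vs {0.29, 0.21, 0.73, 0.52} → fail.
TC (methods 1·2): 0.53 vs {0.28, 0.16, 0.73, 0.52} → fail.
2 of 3 fail.

2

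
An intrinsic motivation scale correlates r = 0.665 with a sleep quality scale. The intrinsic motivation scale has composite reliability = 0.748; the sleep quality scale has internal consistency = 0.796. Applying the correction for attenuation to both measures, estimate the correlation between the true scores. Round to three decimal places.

0.862

r_true = r_obs / √(r_xx · r_yy) = 0.665 / √(0.748 × 0.796) = 0.665 / √0.595408 = 0.665 / 0.7716 ≈ 0.862.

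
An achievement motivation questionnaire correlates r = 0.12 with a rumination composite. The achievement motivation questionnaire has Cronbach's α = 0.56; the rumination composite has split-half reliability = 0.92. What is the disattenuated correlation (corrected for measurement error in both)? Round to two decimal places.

r_true = r_obs / √(r_xx · r_yy) = 0.12 / √(0.56 × 0.92) = 0.12 / √0.5152 = 0.12 / 0.7178 ≈ 0.17.

0.17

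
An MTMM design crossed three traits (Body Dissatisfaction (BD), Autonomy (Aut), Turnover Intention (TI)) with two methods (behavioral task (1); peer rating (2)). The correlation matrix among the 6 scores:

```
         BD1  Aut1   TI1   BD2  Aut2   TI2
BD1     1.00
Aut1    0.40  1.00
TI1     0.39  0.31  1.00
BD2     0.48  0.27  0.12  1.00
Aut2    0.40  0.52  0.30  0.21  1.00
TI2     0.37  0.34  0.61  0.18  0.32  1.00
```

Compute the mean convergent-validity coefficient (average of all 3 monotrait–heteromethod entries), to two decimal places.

0.54

Convergent values: 0.48, 0.52, 0.61; mean = 1.61/3 = 0.54.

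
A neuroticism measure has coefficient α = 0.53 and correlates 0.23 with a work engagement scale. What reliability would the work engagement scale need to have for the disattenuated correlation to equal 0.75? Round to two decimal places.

0.18

r_true = r_obs / √(r_xx · r_yy) ⇒ 0.75 = 0.23 / √(0.53 · r_yy).
√(0.53 · r_yy) = 0.23 / 0.75 = 0.3067; 0.53 · r_yy = 0.0941; r_yy = 0.0941 / 0.53 ≈ 0.18.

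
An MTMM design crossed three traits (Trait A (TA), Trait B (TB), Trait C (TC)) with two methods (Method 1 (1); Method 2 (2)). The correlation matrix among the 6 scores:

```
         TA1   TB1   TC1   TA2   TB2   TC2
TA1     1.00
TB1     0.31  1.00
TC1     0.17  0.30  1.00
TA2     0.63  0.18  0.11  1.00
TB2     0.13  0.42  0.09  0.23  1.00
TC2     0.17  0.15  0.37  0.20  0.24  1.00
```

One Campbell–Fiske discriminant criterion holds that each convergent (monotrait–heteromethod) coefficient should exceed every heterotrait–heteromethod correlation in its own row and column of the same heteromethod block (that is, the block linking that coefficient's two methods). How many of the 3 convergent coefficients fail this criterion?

Convergent coefficients and their comparison sets:
TA (methods 1·2): 0.63 vs {0.13, 0.18, 0.17, 0.11} → pass.
TB (methods 1·2): 0.42 vs {0.18, 0.13, 0.15, 0.09} → pass.
TC (methods 1·2): 0.37 vs {0.11, 0.17, 0.09, 0.15} → pass.
0 of 3 fail.

0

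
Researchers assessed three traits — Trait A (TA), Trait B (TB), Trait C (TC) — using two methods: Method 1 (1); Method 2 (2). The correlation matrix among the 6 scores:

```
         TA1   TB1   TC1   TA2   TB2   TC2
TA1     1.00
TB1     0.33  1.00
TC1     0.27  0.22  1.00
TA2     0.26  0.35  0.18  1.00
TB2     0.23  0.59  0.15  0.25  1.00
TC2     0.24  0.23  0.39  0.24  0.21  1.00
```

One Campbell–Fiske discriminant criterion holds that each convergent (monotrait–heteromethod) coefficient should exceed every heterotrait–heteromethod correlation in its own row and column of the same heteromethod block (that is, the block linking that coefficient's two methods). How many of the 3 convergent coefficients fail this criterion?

Each convergent coefficient versus the relevant comparison correlations:
TA (methods 1·2): 0.26 vs {0.23, 0.35, 0.24, 0.18} → fail.
TB (methods 1·2): 0.59 vs {0.35, 0.23, 0.23, 0.15} → pass.
TC (methods 1·2): 0.39 vs {0.18, 0.24, 0.15, 0.23} → pass.
1 of 3 fail.

1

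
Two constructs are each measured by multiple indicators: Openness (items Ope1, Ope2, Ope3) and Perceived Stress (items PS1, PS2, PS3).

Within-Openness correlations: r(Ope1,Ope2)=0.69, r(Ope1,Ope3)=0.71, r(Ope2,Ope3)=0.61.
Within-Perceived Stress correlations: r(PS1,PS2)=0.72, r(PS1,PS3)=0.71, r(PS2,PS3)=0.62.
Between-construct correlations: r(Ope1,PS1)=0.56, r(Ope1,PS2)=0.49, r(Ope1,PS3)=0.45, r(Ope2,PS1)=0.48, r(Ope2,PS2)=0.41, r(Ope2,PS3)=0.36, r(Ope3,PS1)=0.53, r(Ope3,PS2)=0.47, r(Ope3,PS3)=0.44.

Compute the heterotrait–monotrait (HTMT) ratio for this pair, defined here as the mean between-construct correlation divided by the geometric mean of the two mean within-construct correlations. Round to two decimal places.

Mean between = 4.19/9 = 0.4656.
Mean within-Ope = 2.01/3 = 0.6700; mean within-PS = 2.05/3 = 0.6833.
Geometric mean = √(0.6700 × 0.6833) = 0.6766.
HTMT = 0.4656 / 0.6766 = 0.69.

0.69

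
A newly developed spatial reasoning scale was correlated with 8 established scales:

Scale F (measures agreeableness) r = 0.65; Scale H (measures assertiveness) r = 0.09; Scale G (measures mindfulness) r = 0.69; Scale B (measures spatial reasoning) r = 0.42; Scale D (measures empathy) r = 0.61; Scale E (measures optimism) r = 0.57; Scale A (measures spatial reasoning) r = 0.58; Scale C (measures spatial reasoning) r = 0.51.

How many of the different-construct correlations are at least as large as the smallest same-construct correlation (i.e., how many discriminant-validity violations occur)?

4

Convergent (same construct = spatial reasoning): Scale B, Scale A, Scale C.
Smallest convergent = 0.42. Discriminant values: 0.65, 0.09, 0.69, 0.61, 0.57; count ≥ 0.42 → 4.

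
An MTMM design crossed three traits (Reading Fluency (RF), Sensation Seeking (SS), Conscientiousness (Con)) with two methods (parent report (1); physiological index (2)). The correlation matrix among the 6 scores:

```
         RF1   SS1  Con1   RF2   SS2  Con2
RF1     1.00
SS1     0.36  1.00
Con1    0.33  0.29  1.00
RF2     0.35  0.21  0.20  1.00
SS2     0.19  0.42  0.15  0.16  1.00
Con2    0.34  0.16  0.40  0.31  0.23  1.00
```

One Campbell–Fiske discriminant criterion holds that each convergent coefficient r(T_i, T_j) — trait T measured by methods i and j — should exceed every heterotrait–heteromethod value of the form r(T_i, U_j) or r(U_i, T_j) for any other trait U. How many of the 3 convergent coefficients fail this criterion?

Each convergent coefficient versus the relevant comparison correlations:
RF (methods 1·2): 0.35 vs {0.19, 0.21, 0.34, 0.20} → pass.
SS (methods 1·2): 0.42 vs {0.21, 0.19, 0.16, 0.15} → pass.
Con (methods 1·2): 0.40 vs {0.20, 0.34, 0.15, 0.16} → pass.
0 of 3 fail.

0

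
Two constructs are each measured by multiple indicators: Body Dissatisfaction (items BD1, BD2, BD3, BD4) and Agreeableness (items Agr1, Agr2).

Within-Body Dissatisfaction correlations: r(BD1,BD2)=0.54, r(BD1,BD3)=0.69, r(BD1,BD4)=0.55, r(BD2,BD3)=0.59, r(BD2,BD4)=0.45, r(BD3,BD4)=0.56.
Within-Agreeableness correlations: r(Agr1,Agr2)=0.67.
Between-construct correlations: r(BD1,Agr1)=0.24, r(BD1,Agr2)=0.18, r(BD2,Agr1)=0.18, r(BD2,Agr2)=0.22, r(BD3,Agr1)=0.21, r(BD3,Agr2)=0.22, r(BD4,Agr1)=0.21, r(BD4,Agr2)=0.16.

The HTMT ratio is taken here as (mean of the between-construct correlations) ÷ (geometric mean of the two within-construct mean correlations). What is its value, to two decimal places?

Between-construct mean = 1.62/8 = 0.2025.
Mean within-BD = 3.38/6 = 0.5633; mean within-Agr = 0.67/1 = 0.6700.
Geometric mean = √(0.5633 × 0.6700) = 0.6143.
HTMT = 0.2025 / 0.6143 = 0.33.

0.33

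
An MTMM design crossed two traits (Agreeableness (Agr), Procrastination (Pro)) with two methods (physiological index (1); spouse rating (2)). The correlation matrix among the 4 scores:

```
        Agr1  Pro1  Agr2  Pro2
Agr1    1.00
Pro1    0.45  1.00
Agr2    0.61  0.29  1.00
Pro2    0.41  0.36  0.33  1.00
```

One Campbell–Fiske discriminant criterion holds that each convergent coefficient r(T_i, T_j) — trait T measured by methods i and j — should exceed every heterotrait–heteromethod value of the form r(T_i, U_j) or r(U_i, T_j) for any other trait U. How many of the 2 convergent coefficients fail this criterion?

Convergent coefficients and their comparison sets:
Agr (methods 1·2): 0.61 vs {0.41, 0.29} → pass.
Pro (methods 1·2): 0.36 vs {0.29, 0.41} → fail.
1 of 2 fail.

1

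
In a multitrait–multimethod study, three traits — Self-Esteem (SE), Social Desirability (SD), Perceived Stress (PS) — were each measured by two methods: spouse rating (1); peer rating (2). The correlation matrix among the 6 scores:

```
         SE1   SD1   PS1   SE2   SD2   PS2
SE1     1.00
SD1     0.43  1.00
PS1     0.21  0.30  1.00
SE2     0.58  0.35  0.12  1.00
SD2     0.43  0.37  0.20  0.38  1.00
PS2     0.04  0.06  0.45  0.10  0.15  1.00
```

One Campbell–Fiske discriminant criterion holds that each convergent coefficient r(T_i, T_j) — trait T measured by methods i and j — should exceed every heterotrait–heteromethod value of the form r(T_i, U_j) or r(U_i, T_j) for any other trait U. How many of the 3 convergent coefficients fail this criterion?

1

Checking each validity diagonal entry against its comparison values:
SE (methods 1·2): 0.58 vs {0.43, 0.35, 0.04, 0.12} → pass.
SD (methods 1·2): 0.37 vs {0.35, 0.43, 0.06, 0.20} → fail.
PS (methods 1·2): 0.45 vs {0.12, 0.04, 0.20, 0.06} → pass.
1 of 3 fail.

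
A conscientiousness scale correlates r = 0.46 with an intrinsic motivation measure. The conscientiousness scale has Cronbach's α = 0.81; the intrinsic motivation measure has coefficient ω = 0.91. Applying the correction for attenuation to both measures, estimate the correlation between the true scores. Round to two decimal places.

r_true = r_obs / √(r_xx · r_yy) = 0.46 / √(0.81 × 0.91) = 0.46 / √0.7371 = 0.46 / 0.8585 ≈ 0.54.

0.54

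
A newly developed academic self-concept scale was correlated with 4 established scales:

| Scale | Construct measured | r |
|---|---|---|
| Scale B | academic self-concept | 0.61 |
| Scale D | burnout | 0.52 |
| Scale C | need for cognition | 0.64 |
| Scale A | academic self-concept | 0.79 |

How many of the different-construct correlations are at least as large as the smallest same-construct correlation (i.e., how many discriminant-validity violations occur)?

Convergent (same construct = academic self-concept): Scale B, Scale A.
Smallest convergent = 0.61. Discriminant values: 0.52, 0.64; count ≥ 0.61 → 1.

1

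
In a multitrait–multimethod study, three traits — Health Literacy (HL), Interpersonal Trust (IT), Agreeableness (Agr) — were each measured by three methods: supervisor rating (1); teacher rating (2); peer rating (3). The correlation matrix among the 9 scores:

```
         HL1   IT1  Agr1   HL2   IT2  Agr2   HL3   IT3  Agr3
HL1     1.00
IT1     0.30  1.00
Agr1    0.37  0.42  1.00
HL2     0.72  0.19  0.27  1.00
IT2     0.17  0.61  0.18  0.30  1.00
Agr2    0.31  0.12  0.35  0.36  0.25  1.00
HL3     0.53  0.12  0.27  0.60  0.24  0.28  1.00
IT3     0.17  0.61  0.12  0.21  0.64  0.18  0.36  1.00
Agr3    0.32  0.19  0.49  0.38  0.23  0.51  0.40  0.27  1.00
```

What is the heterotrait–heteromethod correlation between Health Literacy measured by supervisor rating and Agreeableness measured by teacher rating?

Different traits and methods: r(HL1, Agr2) = 0.31.

0.31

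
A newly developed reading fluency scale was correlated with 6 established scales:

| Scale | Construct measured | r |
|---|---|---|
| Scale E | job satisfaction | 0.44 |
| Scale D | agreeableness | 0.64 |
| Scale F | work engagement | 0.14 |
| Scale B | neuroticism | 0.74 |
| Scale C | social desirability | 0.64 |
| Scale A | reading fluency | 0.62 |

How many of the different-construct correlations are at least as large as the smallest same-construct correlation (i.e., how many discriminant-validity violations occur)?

3

Convergent (same construct = reading fluency): Scale A.
Smallest convergent = 0.62. Discriminant values: 0.44, 0.64, 0.14, 0.74, 0.64; count ≥ 0.62 → 3.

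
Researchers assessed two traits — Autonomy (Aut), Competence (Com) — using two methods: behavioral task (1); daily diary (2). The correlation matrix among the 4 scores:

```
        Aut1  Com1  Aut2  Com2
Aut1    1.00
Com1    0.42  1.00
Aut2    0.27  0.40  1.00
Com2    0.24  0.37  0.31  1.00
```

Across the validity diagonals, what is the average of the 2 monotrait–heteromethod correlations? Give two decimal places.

Convergent values: 0.27, 0.37; mean = 0.64/2 = 0.32.

0.32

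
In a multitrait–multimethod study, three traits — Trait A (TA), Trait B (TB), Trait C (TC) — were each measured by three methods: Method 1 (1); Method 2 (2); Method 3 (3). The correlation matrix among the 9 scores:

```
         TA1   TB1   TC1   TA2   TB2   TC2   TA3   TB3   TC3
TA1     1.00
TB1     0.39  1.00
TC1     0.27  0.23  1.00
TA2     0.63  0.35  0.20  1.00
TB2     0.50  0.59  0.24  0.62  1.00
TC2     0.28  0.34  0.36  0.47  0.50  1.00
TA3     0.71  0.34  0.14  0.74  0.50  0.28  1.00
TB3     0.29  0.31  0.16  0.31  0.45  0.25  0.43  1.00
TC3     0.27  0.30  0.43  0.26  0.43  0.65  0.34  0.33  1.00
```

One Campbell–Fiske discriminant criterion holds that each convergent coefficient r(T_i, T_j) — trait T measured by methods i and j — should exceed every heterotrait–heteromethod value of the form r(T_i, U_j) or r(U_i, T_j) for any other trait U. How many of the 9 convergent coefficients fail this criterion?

Convergent coefficients and their comparison sets:
TA (methods 1·2): 0.63 vs {0.50, 0.35, 0.28, 0.20} → pass.
TA (methods 1·3): 0.71 vs {0.29, 0.34, 0.27, 0.14} → pass.
TA (methods 2·3): 0.74 vs {0.31, 0.50, 0.26, 0.28} → pass.
TB (methods 1·2): 0.59 vs {0.35, 0.50, 0.34, 0.24} → pass.
TB (methods 1·3): 0.31 vs {0.34, 0.29, 0.30, 0.16} → fail.
TB (methods 2·3): 0.45 vs {0.50, 0.31, 0.43, 0.25} → fail.
TC (methods 1·2): 0.36 vs {0.20, 0.28, 0.24, 0.34} → pass.
TC (methods 1·3): 0.43 vs {0.14, 0.27, 0.16, 0.30} → pass.
TC (methods 2·3): 0.65 vs {0.28, 0.26, 0.25, 0.43} → pass.
2 of 9 fail.

2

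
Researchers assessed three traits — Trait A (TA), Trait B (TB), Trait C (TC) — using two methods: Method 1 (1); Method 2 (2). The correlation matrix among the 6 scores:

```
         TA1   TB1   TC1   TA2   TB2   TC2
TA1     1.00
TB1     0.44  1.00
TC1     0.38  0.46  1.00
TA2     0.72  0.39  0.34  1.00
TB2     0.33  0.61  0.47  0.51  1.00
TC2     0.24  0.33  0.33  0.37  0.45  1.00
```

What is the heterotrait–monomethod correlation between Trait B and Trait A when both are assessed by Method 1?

Different traits, same method: r(TB1, TA1) = 0.44.

0.44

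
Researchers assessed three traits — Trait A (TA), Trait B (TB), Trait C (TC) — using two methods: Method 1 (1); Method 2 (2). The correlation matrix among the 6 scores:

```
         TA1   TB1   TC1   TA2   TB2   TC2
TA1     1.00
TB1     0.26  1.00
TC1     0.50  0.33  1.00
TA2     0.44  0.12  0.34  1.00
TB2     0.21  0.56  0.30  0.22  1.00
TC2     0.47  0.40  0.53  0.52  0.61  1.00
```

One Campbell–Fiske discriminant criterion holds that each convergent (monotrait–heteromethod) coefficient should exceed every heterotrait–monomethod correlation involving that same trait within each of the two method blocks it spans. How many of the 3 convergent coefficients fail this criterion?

Checking each validity diagonal entry against its comparison values:
TA (methods 1·2): 0.44 vs {0.26, 0.22, 0.50, 0.52} → fail.
TB (methods 1·2): 0.56 vs {0.26, 0.22, 0.33, 0.61} → fail.
TC (methods 1·2): 0.53 vs {0.50, 0.52, 0.33, 0.61} → fail.
3 of 3 fail.

3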